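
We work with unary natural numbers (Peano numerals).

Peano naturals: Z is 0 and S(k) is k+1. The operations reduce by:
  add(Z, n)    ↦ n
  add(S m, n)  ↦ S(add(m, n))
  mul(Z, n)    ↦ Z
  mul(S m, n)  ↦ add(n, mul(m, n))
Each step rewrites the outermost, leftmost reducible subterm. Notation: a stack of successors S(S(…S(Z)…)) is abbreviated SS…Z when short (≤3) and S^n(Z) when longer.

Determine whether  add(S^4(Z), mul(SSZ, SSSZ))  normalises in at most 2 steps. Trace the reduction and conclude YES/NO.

Answer: NO — after 2 steps the term is S(S(add(SSZ, mul(SSZ, SSSZ)))), not yet normal

Working:
  start: add(S^4(Z), mul(SSZ, SSSZ))
  [1] S(add(SSSZ, mul(SSZ, SSSZ)))
  [2] S(S(add(SSZ, mul(SSZ, SSSZ))))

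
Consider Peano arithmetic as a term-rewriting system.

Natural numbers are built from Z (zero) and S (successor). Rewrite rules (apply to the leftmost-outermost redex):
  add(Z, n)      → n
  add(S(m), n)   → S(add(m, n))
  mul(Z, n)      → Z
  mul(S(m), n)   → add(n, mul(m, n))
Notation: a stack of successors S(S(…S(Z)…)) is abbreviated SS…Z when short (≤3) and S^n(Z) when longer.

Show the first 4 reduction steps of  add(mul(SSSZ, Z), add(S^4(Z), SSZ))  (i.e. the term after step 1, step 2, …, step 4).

  start: add(mul(SSSZ, Z), add(S^4(Z), SSZ))
  →1  add(add(Z, mul(SSZ, Z)), add(S^4(Z), SSZ))
  →2  add(mul(SSZ, Z), add(S^4(Z), SSZ))
  →3  add(add(Z, mul(SZ, Z)), add(S^4(Z), SSZ))
  →4  add(mul(SZ, Z), add(S^4(Z), SSZ))

Answer: after 4 steps: add(mul(SZ, Z), add(S^4(Z), SSZ))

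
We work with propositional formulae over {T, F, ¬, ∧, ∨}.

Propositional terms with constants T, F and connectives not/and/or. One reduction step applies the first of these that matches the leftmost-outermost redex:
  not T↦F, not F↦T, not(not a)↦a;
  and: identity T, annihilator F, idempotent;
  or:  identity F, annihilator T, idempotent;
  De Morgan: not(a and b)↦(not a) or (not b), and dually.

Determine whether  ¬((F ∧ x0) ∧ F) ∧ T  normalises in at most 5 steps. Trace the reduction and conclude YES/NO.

Answer: NO — after 5 steps the term is T ∨ ¬F, not yet normal

Working:
  start: ¬((F ∧ x0) ∧ F) ∧ T
  step 1: ¬((F ∧ x0) ∧ F)
  step 2: ¬(F ∧ x0) ∨ ¬F
  step 3: (¬F ∨ ¬x0) ∨ ¬F
  step 4: (T ∨ ¬x0) ∨ ¬F
  step 5: T ∨ ¬F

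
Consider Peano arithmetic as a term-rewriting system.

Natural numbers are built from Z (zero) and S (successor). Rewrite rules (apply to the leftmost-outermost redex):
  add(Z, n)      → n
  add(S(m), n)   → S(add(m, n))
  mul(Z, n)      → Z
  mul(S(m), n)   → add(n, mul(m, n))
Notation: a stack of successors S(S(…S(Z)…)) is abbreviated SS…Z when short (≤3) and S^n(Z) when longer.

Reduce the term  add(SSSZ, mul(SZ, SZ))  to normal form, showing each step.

Answer: normal form = S^4(Z)  (in 8 steps)

Reduction:
  start: add(SSSZ, mul(SZ, SZ))
  step 1: S(add(SSZ, mul(SZ, SZ)))
  step 2: S(S(add(SZ, mul(SZ, SZ))))
  step 3: S(S(S(add(Z, mul(SZ, SZ)))))
  step 4: S(S(S(mul(SZ, SZ))))
  step 5: S(S(S(add(SZ, mul(Z, SZ)))))
  step 6: S(S(S(S(add(Z, mul(Z, SZ))))))
  step 7: S(S(S(S(mul(Z, SZ)))))
  step 8: S^4(Z)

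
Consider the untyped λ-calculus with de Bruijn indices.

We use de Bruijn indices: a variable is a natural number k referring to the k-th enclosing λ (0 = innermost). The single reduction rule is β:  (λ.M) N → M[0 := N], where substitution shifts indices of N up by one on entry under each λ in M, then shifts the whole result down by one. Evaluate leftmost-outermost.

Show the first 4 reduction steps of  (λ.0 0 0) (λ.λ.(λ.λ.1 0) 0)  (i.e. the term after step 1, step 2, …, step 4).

  start: (λ.0 0 0) (λ.λ.(λ.λ.1 0) 0)
  →1  (λ.λ.(λ.λ.1 0) 0) (λ.λ.(λ.λ.1 0) 0) (λ.λ.(λ.λ.1 0) 0)
  →2  (λ.(λ.λ.1 0) 0) (λ.λ.(λ.λ.1 0) 0)
  →3  (λ.λ.1 0) (λ.λ.(λ.λ.1 0) 0)
  →4  λ.(λ.λ.(λ.λ.1 0) 0) 0

Answer: after 4 steps: λ.(λ.λ.(λ.λ.1 0) 0) 0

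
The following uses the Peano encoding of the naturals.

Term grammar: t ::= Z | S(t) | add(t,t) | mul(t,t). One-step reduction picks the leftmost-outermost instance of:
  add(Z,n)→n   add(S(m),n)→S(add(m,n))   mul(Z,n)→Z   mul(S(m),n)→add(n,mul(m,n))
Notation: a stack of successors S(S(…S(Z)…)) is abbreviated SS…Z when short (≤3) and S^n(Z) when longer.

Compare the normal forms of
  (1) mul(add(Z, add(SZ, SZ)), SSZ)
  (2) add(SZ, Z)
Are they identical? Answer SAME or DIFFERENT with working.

Term A:
  start: mul(add(Z, add(SZ, SZ)), SSZ)
  [1] mul(add(SZ, SZ), SSZ)
  [2] mul(S(add(Z, SZ)), SSZ)
  [3] add(SSZ, mul(add(Z, SZ), SSZ))
  [4] S(add(SZ, mul(add(Z, SZ), SSZ)))
  [5] S(S(add(Z, mul(add(Z, SZ), SSZ))))
  [6] S(S(mul(add(Z, SZ), SSZ)))
  [7] S(S(mul(SZ, SSZ)))
  [8] S(S(add(SSZ, mul(Z, SSZ))))
  [9] S(S(S(add(SZ, mul(Z, SSZ)))))
  [10] S(S(S(S(add(Z, mul(Z, SSZ))))))
  [11] S(S(S(S(mul(Z, SSZ)))))
  [12] S^4(Z)

Term B:
  start: add(SZ, Z)
  [1] S(add(Z, Z))
  [2] SZ

Answer: DIFFERENT — A ⇓ S^4(Z), B ⇓ SZ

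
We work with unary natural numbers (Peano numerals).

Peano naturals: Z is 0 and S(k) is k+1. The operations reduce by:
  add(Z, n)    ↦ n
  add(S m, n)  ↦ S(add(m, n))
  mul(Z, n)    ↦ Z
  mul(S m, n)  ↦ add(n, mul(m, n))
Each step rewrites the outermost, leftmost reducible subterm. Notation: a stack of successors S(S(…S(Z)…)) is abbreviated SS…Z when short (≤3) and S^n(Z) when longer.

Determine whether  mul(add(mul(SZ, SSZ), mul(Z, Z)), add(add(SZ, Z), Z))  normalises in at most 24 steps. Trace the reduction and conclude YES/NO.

  start: mul(add(mul(SZ, SSZ), mul(Z, Z)), add(add(SZ, Z), Z))
  [1] mul(add(add(SSZ, mul(Z, SSZ)), mul(Z, Z)), add(add(SZ, Z), Z))
  [2] mul(add(S(add(SZ, mul(Z, SSZ))), mul(Z, Z)), add(add(SZ, Z), Z))
  [3] mul(S(add(add(SZ, mul(Z, SSZ)), mul(Z, Z))), add(add(SZ, Z), Z))
  [4] add(add(add(SZ, Z), Z), mul(add(add(SZ, mul(Z, SSZ)), mul(Z, Z)), add(add(SZ, Z), Z)))
  [5] add(add(S(add(Z, Z)), Z), mul(add(add(SZ, mul(Z, SSZ)), mul(Z, Z)), add(add(SZ, Z), Z)))
  [6] add(S(add(add(Z, Z), Z)), mul(add(add(SZ, mul(Z, SSZ)), mul(Z, Z)), add(add(SZ, Z), Z)))
  [7] S(add(add(add(Z, Z), Z), mul(add(add(SZ, mul(Z, SSZ)), mul(Z, Z)), add(add(SZ, Z), Z))))
  [8] S(add(add(Z, Z), mul(add(add(SZ, mul(Z, SSZ)), mul(Z, Z)), add(add(SZ, Z), Z))))
  [9] S(add(Z, mul(add(add(SZ, mul(Z, SSZ)), mul(Z, Z)), add(add(SZ, Z), Z))))
  [10] S(mul(add(add(SZ, mul(Z, SSZ)), mul(Z, Z)), add(add(SZ, Z), Z)))
  [11] S(mul(add(S(add(Z, mul(Z, SSZ))), mul(Z, Z)), add(add(SZ, Z), Z)))
  [12] S(mul(S(add(add(Z, mul(Z, SSZ)), mul(Z, Z))), add(add(SZ, Z), Z)))
  [13] S(add(add(add(SZ, Z), Z), mul(add(add(Z, mul(Z, SSZ)), mul(Z, Z)), add(add(SZ, Z), Z))))
  [14] S(add(add(S(add(Z, Z)), Z), mul(add(add(Z, mul(Z, SSZ)), mul(Z, Z)), add(add(SZ, Z), Z))))
  [15] S(add(S(add(add(Z, Z), Z)), mul(add(add(Z, mul(Z, SSZ)), mul(Z, Z)), add(add(SZ, Z), Z))))
  [16] S(S(add(add(add(Z, Z), Z), mul(add(add(Z, mul(Z, SSZ)), mul(Z, Z)), add(add(SZ, Z), Z)))))
  [17] S(S(add(add(Z, Z), mul(add(add(Z, mul(Z, SSZ)), mul(Z, Z)), add(add(SZ, Z), Z)))))
  [18] S(S(add(Z, mul(add(add(Z, mul(Z, SSZ)), mul(Z, Z)), add(add(SZ, Z), Z)))))
  [19] S(S(mul(add(add(Z, mul(Z, SSZ)), mul(Z, Z)), add(add(SZ, Z), Z))))
  [20] S(S(mul(add(mul(Z, SSZ), mul(Z, Z)), add(add(SZ, Z), Z))))
  [21] S(S(mul(add(Z, mul(Z, Z)), add(add(SZ, Z), Z))))
  [22] S(S(mul(mul(Z, Z), add(add(SZ, Z), Z))))
  [23] S(S(mul(Z, add(add(SZ, Z), Z))))
  [24] SSZ

Answer: YES — reaches normal form SSZ in 24 ≤ 24 steps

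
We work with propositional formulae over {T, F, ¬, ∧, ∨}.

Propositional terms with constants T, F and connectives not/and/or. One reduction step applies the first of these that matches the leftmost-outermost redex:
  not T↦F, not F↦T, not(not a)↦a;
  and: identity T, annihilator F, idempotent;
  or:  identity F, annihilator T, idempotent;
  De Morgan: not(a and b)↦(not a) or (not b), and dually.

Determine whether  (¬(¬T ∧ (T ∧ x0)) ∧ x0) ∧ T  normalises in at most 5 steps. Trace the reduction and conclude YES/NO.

  start: (¬(¬T ∧ (T ∧ x0)) ∧ x0) ∧ T
  →1  ¬(¬T ∧ (T ∧ x0)) ∧ x0
  →2  (¬¬T ∨ ¬(T ∧ x0)) ∧ x0
  →3  (T ∨ ¬(T ∧ x0)) ∧ x0
  →4  T ∧ x0
  →5  x0

Answer: YES — reaches normal form x0 in 5 ≤ 5 steps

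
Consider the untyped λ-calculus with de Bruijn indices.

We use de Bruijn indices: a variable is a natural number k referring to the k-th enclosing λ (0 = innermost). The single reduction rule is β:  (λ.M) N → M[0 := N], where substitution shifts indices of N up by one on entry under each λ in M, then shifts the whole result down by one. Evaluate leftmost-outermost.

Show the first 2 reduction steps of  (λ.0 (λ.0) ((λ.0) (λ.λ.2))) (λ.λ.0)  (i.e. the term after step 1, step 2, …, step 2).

  start: (λ.0 (λ.0) ((λ.0) (λ.λ.2))) (λ.λ.0)
  step 1: (λ.λ.0) (λ.0) ((λ.0) (λ.λ.λ.λ.0))
  step 2: (λ.0) ((λ.0) (λ.λ.λ.λ.0))

Answer: after 2 steps: (λ.0) ((λ.0) (λ.λ.λ.λ.0))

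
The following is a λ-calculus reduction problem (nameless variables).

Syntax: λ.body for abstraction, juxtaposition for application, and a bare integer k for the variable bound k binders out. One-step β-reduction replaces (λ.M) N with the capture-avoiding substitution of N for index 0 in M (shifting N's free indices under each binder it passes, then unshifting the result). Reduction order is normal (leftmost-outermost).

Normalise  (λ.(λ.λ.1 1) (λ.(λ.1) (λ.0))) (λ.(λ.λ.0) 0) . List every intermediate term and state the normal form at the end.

Answer: normal form = λ.λ.0  (in 5 steps)

Derivation:
  start: (λ.(λ.λ.1 1) (λ.(λ.1) (λ.0))) (λ.(λ.λ.0) 0)
  step 1: (λ.λ.1 1) (λ.(λ.1) (λ.0))
  step 2: λ.(λ.(λ.1) (λ.0)) (λ.(λ.1) (λ.0))
  step 3: λ.(λ.λ.(λ.1) (λ.0)) (λ.0)
  step 4: λ.λ.(λ.1) (λ.0)
  step 5: λ.λ.0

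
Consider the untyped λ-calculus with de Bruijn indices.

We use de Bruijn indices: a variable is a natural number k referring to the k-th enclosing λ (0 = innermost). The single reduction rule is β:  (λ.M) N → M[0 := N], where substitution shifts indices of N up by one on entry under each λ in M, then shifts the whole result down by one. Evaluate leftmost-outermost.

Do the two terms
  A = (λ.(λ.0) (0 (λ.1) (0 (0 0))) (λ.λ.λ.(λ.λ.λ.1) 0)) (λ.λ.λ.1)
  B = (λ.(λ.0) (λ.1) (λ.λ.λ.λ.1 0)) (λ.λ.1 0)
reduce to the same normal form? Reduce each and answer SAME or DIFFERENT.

Term A:
  start: (λ.(λ.0) (0 (λ.1) (0 (0 0))) (λ.λ.λ.(λ.λ.λ.1) 0)) (λ.λ.λ.1)
  step 1: (λ.0) ((λ.λ.λ.1) (λ.λ.λ.λ.1) ((λ.λ.λ.1) ((λ.λ.λ.1) (λ.λ.λ.1)))) (λ.λ.λ.(λ.λ.λ.1) 0)
  step 2: (λ.λ.λ.1) (λ.λ.λ.λ.1) ((λ.λ.λ.1) ((λ.λ.λ.1) (λ.λ.λ.1))) (λ.λ.λ.(λ.λ.λ.1) 0)
  step 3: (λ.λ.1) ((λ.λ.λ.1) ((λ.λ.λ.1) (λ.λ.λ.1))) (λ.λ.λ.(λ.λ.λ.1) 0)
  step 4: (λ.(λ.λ.λ.1) ((λ.λ.λ.1) (λ.λ.λ.1))) (λ.λ.λ.(λ.λ.λ.1) 0)
  step 5: (λ.λ.λ.1) ((λ.λ.λ.1) (λ.λ.λ.1))
  step 6: λ.λ.1

Term B:
  start: (λ.(λ.0) (λ.1) (λ.λ.λ.λ.1 0)) (λ.λ.1 0)
  step 1: (λ.0) (λ.λ.λ.1 0) (λ.λ.λ.λ.1 0)
  step 2: (λ.λ.λ.1 0) (λ.λ.λ.λ.1 0)
  step 3: λ.λ.1 0

Answer: DIFFERENT — A ⇓ λ.λ.1, B ⇓ λ.λ.1 0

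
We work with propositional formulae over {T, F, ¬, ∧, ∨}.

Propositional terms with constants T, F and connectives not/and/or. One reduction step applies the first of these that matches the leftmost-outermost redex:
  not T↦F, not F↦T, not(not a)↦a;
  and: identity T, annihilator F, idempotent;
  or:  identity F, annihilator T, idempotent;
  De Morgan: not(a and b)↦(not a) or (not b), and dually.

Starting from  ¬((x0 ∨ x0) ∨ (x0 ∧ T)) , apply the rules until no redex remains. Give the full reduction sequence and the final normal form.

Answer: normal form = ¬x0  (in 7 steps)

Reduction:
  start: ¬((x0 ∨ x0) ∨ (x0 ∧ T))
  step 1: ¬(x0 ∨ x0) ∧ ¬(x0 ∧ T)
  step 2: (¬x0 ∧ ¬x0) ∧ ¬(x0 ∧ T)
  step 3: ¬x0 ∧ ¬(x0 ∧ T)
  step 4: ¬x0 ∧ (¬x0 ∨ ¬T)
  step 5: ¬x0 ∧ (¬x0 ∨ F)
  step 6: ¬x0 ∧ ¬x0
  step 7: ¬x0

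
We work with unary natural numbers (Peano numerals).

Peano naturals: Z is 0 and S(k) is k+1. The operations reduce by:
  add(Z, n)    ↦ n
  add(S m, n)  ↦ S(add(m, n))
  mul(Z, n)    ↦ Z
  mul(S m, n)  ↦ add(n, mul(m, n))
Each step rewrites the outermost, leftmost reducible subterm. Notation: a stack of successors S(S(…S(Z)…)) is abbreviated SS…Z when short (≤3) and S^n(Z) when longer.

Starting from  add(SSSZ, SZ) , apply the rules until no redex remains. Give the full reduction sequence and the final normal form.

  start: add(SSSZ, SZ)
  →1  S(add(SSZ, SZ))
  →2  S(S(add(SZ, SZ)))
  →3  S(S(S(add(Z, SZ))))
  →4  S^4(Z)

Answer: normal form = S^4(Z)  (in 4 steps)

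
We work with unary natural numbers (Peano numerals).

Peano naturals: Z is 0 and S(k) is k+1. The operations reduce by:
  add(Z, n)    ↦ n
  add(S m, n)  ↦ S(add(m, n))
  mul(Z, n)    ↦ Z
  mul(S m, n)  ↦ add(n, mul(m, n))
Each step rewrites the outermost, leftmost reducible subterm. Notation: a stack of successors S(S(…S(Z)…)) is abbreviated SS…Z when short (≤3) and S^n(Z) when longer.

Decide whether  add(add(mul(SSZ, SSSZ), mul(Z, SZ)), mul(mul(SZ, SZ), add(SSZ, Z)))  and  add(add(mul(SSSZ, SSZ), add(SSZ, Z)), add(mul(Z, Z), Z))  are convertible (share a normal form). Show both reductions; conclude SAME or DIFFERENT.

Term A:
  start: add(add(mul(SSZ, SSSZ), mul(Z, SZ)), mul(mul(SZ, SZ), add(SSZ, Z)))
  step 1: add(add(add(SSSZ, mul(SZ, SSSZ)), mul(Z, SZ)), mul(mul(SZ, SZ), add(SSZ, Z)))
  step 2: add(add(S(add(SSZ, mul(SZ, SSSZ))), mul(Z, SZ)), mul(mul(SZ, SZ), add(SSZ, Z)))
  step 3: add(S(add(add(SSZ, mul(SZ, SSSZ)), mul(Z, SZ))), mul(mul(SZ, SZ), add(SSZ, Z)))
  step 4: S(add(add(add(SSZ, mul(SZ, SSSZ)), mul(Z, SZ)), mul(mul(SZ, SZ), add(SSZ, Z))))
  step 5: S(add(add(S(add(SZ, mul(SZ, SSSZ))), mul(Z, SZ)), mul(mul(SZ, SZ), add(SSZ, Z))))
  step 6: S(add(S(add(add(SZ, mul(SZ, SSSZ)), mul(Z, SZ))), mul(mul(SZ, SZ), add(SSZ, Z))))
  step 7: S(S(add(add(add(SZ, mul(SZ, SSSZ)), mul(Z, SZ)), mul(mul(SZ, SZ), add(SSZ, Z)))))
  step 8: S(S(add(add(S(add(Z, mul(SZ, SSSZ))), mul(Z, SZ)), mul(mul(SZ, SZ), add(SSZ, Z)))))
  step 9: S(S(add(S(add(add(Z, mul(SZ, SSSZ)), mul(Z, SZ))), mul(mul(SZ, SZ), add(SSZ, Z)))))
  step 10: S(S(S(add(add(add(Z, mul(SZ, SSSZ)), mul(Z, SZ)), mul(mul(SZ, SZ), add(SSZ, Z))))))
  step 11: S(S(S(add(add(mul(SZ, SSSZ), mul(Z, SZ)), mul(mul(SZ, SZ), add(SSZ, Z))))))
  step 12: S(S(S(add(add(add(SSSZ, mul(Z, SSSZ)), mul(Z, SZ)), mul(mul(SZ, SZ), add(SSZ, Z))))))
  step 13: S(S(S(add(add(S(add(SSZ, mul(Z, SSSZ))), mul(Z, SZ)), mul(mul(SZ, SZ), add(SSZ, Z))))))
  step 14: S(S(S(add(S(add(add(SSZ, mul(Z, SSSZ)), mul(Z, SZ))), mul(mul(SZ, SZ), add(SSZ, Z))))))
  step 15: S(S(S(S(add(add(add(SSZ, mul(Z, SSSZ)), mul(Z, SZ)), mul(mul(SZ, SZ), add(SSZ, Z)))))))
  step 16: S(S(S(S(add(add(S(add(SZ, mul(Z, SSSZ))), mul(Z, SZ)), mul(mul(SZ, SZ), add(SSZ, Z)))))))
  step 17: S(S(S(S(add(S(add(add(SZ, mul(Z, SSSZ)), mul(Z, SZ))), mul(mul(SZ, SZ), add(SSZ, Z)))))))
  step 18: S(S(S(S(S(add(add(add(SZ, mul(Z, SSSZ)), mul(Z, SZ)), mul(mul(SZ, SZ), add(SSZ, Z))))))))
  step 19: S(S(S(S(S(add(add(S(add(Z, mul(Z, SSSZ))), mul(Z, SZ)), mul(mul(SZ, SZ), add(SSZ, Z))))))))
  step 20: S(S(S(S(S(add(S(add(add(Z, mul(Z, SSSZ)), mul(Z, SZ))), mul(mul(SZ, SZ), add(SSZ, Z))))))))
  step 21: S(S(S(S(S(S(add(add(add(Z, mul(Z, SSSZ)), mul(Z, SZ)), mul(mul(SZ, SZ), add(SSZ, Z)))))))))
  step 22: S(S(S(S(S(S(add(add(mul(Z, SSSZ), mul(Z, SZ)), mul(mul(SZ, SZ), add(SSZ, Z)))))))))
  step 23: S(S(S(S(S(S(add(add(Z, mul(Z, SZ)), mul(mul(SZ, SZ), add(SSZ, Z)))))))))
  step 24: S(S(S(S(S(S(add(mul(Z, SZ), mul(mul(SZ, SZ), add(SSZ, Z)))))))))
  step 25: S(S(S(S(S(S(add(Z, mul(mul(SZ, SZ), add(SSZ, Z)))))))))
  step 26: S(S(S(S(S(S(mul(mul(SZ, SZ), add(SSZ, Z))))))))
  step 27: S(S(S(S(S(S(mul(add(SZ, mul(Z, SZ)), add(SSZ, Z))))))))
  step 28: S(S(S(S(S(S(mul(S(add(Z, mul(Z, SZ))), add(SSZ, Z))))))))
  step 29: S(S(S(S(S(S(add(add(SSZ, Z), mul(add(Z, mul(Z, SZ)), add(SSZ, Z)))))))))
  step 30: S(S(S(S(S(S(add(S(add(SZ, Z)), mul(add(Z, mul(Z, SZ)), add(SSZ, Z)))))))))
  step 31: S(S(S(S(S(S(S(add(add(SZ, Z), mul(add(Z, mul(Z, SZ)), add(SSZ, Z))))))))))
  step 32: S(S(S(S(S(S(S(add(S(add(Z, Z)), mul(add(Z, mul(Z, SZ)), add(SSZ, Z))))))))))
  step 33: S(S(S(S(S(S(S(S(add(add(Z, Z), mul(add(Z, mul(Z, SZ)), add(SSZ, Z)))))))))))
  step 34: S(S(S(S(S(S(S(S(add(Z, mul(add(Z, mul(Z, SZ)), add(SSZ, Z)))))))))))
  step 35: S(S(S(S(S(S(S(S(mul(add(Z, mul(Z, SZ)), add(SSZ, Z))))))))))
  step 36: S(S(S(S(S(S(S(S(mul(mul(Z, SZ), add(SSZ, Z))))))))))
  step 37: S(S(S(S(S(S(S(S(mul(Z, add(SSZ, Z))))))))))
  step 38: S^8(Z)

Term B:
  start: add(add(mul(SSSZ, SSZ), add(SSZ, Z)), add(mul(Z, Z), Z))
  step 1: add(add(add(SSZ, mul(SSZ, SSZ)), add(SSZ, Z)), add(mul(Z, Z), Z))
  step 2: add(add(S(add(SZ, mul(SSZ, SSZ))), add(SSZ, Z)), add(mul(Z, Z), Z))
  step 3: add(S(add(add(SZ, mul(SSZ, SSZ)), add(SSZ, Z))), add(mul(Z, Z), Z))
  step 4: S(add(add(add(SZ, mul(SSZ, SSZ)), add(SSZ, Z)), add(mul(Z, Z), Z)))
  step 5: S(add(add(S(add(Z, mul(SSZ, SSZ))), add(SSZ, Z)), add(mul(Z, Z), Z)))
  step 6: S(add(S(add(add(Z, mul(SSZ, SSZ)), add(SSZ, Z))), add(mul(Z, Z), Z)))
  step 7: S(S(add(add(add(Z, mul(SSZ, SSZ)), add(SSZ, Z)), add(mul(Z, Z), Z))))
  step 8: S(S(add(add(mul(SSZ, SSZ), add(SSZ, Z)), add(mul(Z, Z), Z))))
  step 9: S(S(add(add(add(SSZ, mul(SZ, SSZ)), add(SSZ, Z)), add(mul(Z, Z), Z))))
  step 10: S(S(add(add(S(add(SZ, mul(SZ, SSZ))), add(SSZ, Z)), add(mul(Z, Z), Z))))
  step 11: S(S(add(S(add(add(SZ, mul(SZ, SSZ)), add(SSZ, Z))), add(mul(Z, Z), Z))))
  step 12: S(S(S(add(add(add(SZ, mul(SZ, SSZ)), add(SSZ, Z)), add(mul(Z, Z), Z)))))
  step 13: S(S(S(add(add(S(add(Z, mul(SZ, SSZ))), add(SSZ, Z)), add(mul(Z, Z), Z)))))
  step 14: S(S(S(add(S(add(add(Z, mul(SZ, SSZ)), add(SSZ, Z))), add(mul(Z, Z), Z)))))
  step 15: S(S(S(S(add(add(add(Z, mul(SZ, SSZ)), add(SSZ, Z)), add(mul(Z, Z), Z))))))
  step 16: S(S(S(S(add(add(mul(SZ, SSZ), add(SSZ, Z)), add(mul(Z, Z), Z))))))
  step 17: S(S(S(S(add(add(add(SSZ, mul(Z, SSZ)), add(SSZ, Z)), add(mul(Z, Z), Z))))))
  step 18: S(S(S(S(add(add(S(add(SZ, mul(Z, SSZ))), add(SSZ, Z)), add(mul(Z, Z), Z))))))
  step 19: S(S(S(S(add(S(add(add(SZ, mul(Z, SSZ)), add(SSZ, Z))), add(mul(Z, Z), Z))))))
  step 20: S(S(S(S(S(add(add(add(SZ, mul(Z, SSZ)), add(SSZ, Z)), add(mul(Z, Z), Z)))))))
  step 21: S(S(S(S(S(add(add(S(add(Z, mul(Z, SSZ))), add(SSZ, Z)), add(mul(Z, Z), Z)))))))
  step 22: S(S(S(S(S(add(S(add(add(Z, mul(Z, SSZ)), add(SSZ, Z))), add(mul(Z, Z), Z)))))))
  step 23: S(S(S(S(S(S(add(add(add(Z, mul(Z, SSZ)), add(SSZ, Z)), add(mul(Z, Z), Z))))))))
  step 24: S(S(S(S(S(S(add(add(mul(Z, SSZ), add(SSZ, Z)), add(mul(Z, Z), Z))))))))
  step 25: S(S(S(S(S(S(add(add(Z, add(SSZ, Z)), add(mul(Z, Z), Z))))))))
  step 26: S(S(S(S(S(S(add(add(SSZ, Z), add(mul(Z, Z), Z))))))))
  step 27: S(S(S(S(S(S(add(S(add(SZ, Z)), add(mul(Z, Z), Z))))))))
  step 28: S(S(S(S(S(S(S(add(add(SZ, Z), add(mul(Z, Z), Z)))))))))
  step 29: S(S(S(S(S(S(S(add(S(add(Z, Z)), add(mul(Z, Z), Z)))))))))
  step 30: S(S(S(S(S(S(S(S(add(add(Z, Z), add(mul(Z, Z), Z))))))))))
  step 31: S(S(S(S(S(S(S(S(add(Z, add(mul(Z, Z), Z))))))))))
  step 32: S(S(S(S(S(S(S(S(add(mul(Z, Z), Z)))))))))
  step 33: S(S(S(S(S(S(S(S(add(Z, Z)))))))))
  step 34: S^8(Z)

Answer: SAME — A ⇓ S^8(Z), B ⇓ S^8(Z)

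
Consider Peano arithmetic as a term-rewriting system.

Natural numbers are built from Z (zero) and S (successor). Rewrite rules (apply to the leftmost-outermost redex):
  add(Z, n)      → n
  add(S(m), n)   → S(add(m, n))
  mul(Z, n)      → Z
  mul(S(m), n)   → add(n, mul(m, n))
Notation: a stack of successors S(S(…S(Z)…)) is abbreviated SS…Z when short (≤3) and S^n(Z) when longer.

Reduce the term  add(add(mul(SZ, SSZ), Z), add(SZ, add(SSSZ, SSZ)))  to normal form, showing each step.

  start: add(add(mul(SZ, SSZ), Z), add(SZ, add(SSSZ, SSZ)))
  →1  add(add(add(SSZ, mul(Z, SSZ)), Z), add(SZ, add(SSSZ, SSZ)))
  →2  add(add(S(add(SZ, mul(Z, SSZ))), Z), add(SZ, add(SSSZ, SSZ)))
  →3  add(S(add(add(SZ, mul(Z, SSZ)), Z)), add(SZ, add(SSSZ, SSZ)))
  →4  S(add(add(add(SZ, mul(Z, SSZ)), Z), add(SZ, add(SSSZ, SSZ))))
  →5  S(add(add(S(add(Z, mul(Z, SSZ))), Z), add(SZ, add(SSSZ, SSZ))))
  →6  S(add(S(add(add(Z, mul(Z, SSZ)), Z)), add(SZ, add(SSSZ, SSZ))))
  →7  S(S(add(add(add(Z, mul(Z, SSZ)), Z), add(SZ, add(SSSZ, SSZ)))))
  →8  S(S(add(add(mul(Z, SSZ), Z), add(SZ, add(SSSZ, SSZ)))))
  →9  S(S(add(add(Z, Z), add(SZ, add(SSSZ, SSZ)))))
  →10  S(S(add(Z, add(SZ, add(SSSZ, SSZ)))))
  →11  S(S(add(SZ, add(SSSZ, SSZ))))
  →12  S(S(S(add(Z, add(SSSZ, SSZ)))))
  →13  S(S(S(add(SSSZ, SSZ))))
  →14  S(S(S(S(add(SSZ, SSZ)))))
  →15  S(S(S(S(S(add(SZ, SSZ))))))
  →16  S(S(S(S(S(S(add(Z, SSZ)))))))
  →17  S^8(Z)

Answer: normal form = S^8(Z)  (in 17 steps)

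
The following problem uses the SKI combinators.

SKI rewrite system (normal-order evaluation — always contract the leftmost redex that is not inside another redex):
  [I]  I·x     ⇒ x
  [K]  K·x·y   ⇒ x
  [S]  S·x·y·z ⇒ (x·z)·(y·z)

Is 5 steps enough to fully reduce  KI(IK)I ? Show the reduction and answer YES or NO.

  start: KI(IK)I
  [1] II
  [2] I

Answer: YES — reaches normal form I in 2 ≤ 5 steps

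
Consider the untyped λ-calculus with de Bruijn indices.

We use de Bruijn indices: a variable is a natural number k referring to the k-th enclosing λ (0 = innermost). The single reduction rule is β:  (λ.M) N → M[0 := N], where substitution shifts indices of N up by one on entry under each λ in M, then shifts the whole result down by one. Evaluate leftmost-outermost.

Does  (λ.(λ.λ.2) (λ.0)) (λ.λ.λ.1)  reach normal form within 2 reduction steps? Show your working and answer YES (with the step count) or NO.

  start: (λ.(λ.λ.2) (λ.0)) (λ.λ.λ.1)
  step 1: (λ.λ.λ.λ.λ.1) (λ.0)
  step 2: λ.λ.λ.λ.1

Answer: YES — reaches normal form λ.λ.λ.λ.1 in 2 ≤ 2 steps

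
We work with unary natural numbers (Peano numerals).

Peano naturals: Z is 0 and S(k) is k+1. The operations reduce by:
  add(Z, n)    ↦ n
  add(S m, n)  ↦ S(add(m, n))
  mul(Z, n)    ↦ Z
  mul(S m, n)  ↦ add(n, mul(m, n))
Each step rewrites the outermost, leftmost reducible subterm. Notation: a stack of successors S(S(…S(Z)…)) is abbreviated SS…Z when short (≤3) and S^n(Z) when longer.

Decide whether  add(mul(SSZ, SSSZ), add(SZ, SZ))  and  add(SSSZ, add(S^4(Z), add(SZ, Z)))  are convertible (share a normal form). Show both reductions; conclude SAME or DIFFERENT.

Answer: SAME — A ⇓ S^8(Z), B ⇓ S^8(Z)

Working:
Term A:
  start: add(mul(SSZ, SSSZ), add(SZ, SZ))
  step 1: add(add(SSSZ, mul(SZ, SSSZ)), add(SZ, SZ))
  step 2: add(S(add(SSZ, mul(SZ, SSSZ))), add(SZ, SZ))
  step 3: S(add(add(SSZ, mul(SZ, SSSZ)), add(SZ, SZ)))
  step 4: S(add(S(add(SZ, mul(SZ, SSSZ))), add(SZ, SZ)))
  step 5: S(S(add(add(SZ, mul(SZ, SSSZ)), add(SZ, SZ))))
  step 6: S(S(add(S(add(Z, mul(SZ, SSSZ))), add(SZ, SZ))))
  step 7: S(S(S(add(add(Z, mul(SZ, SSSZ)), add(SZ, SZ)))))
  step 8: S(S(S(add(mul(SZ, SSSZ), add(SZ, SZ)))))
  step 9: S(S(S(add(add(SSSZ, mul(Z, SSSZ)), add(SZ, SZ)))))
  step 10: S(S(S(add(S(add(SSZ, mul(Z, SSSZ))), add(SZ, SZ)))))
  step 11: S(S(S(S(add(add(SSZ, mul(Z, SSSZ)), add(SZ, SZ))))))
  step 12: S(S(S(S(add(S(add(SZ, mul(Z, SSSZ))), add(SZ, SZ))))))
  step 13: S(S(S(S(S(add(add(SZ, mul(Z, SSSZ)), add(SZ, SZ)))))))
  step 14: S(S(S(S(S(add(S(add(Z, mul(Z, SSSZ))), add(SZ, SZ)))))))
  step 15: S(S(S(S(S(S(add(add(Z, mul(Z, SSSZ)), add(SZ, SZ))))))))
  step 16: S(S(S(S(S(S(add(mul(Z, SSSZ), add(SZ, SZ))))))))
  step 17: S(S(S(S(S(S(add(Z, add(SZ, SZ))))))))
  step 18: S(S(S(S(S(S(add(SZ, SZ)))))))
  step 19: S(S(S(S(S(S(S(add(Z, SZ))))))))
  step 20: S^8(Z)

Term B:
  start: add(SSSZ, add(S^4(Z), add(SZ, Z)))
  step 1: S(add(SSZ, add(S^4(Z), add(SZ, Z))))
  step 2: S(S(add(SZ, add(S^4(Z), add(SZ, Z)))))
  step 3: S(S(S(add(Z, add(S^4(Z), add(SZ, Z))))))
  step 4: S(S(S(add(S^4(Z), add(SZ, Z)))))
  step 5: S(S(S(S(add(SSSZ, add(SZ, Z))))))
  step 6: S(S(S(S(S(add(SSZ, add(SZ, Z)))))))
  step 7: S(S(S(S(S(S(add(SZ, add(SZ, Z))))))))
  step 8: S(S(S(S(S(S(S(add(Z, add(SZ, Z)))))))))
  step 9: S(S(S(S(S(S(S(add(SZ, Z))))))))
  step 10: S(S(S(S(S(S(S(S(add(Z, Z)))))))))
  step 11: S^8(Z)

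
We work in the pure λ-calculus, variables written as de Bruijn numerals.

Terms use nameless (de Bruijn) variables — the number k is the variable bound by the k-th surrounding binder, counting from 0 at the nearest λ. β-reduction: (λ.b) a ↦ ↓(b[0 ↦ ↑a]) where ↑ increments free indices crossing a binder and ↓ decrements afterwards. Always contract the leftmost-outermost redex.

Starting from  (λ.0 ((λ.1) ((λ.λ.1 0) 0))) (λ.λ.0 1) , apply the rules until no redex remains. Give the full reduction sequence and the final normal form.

Answer: normal form = λ.0 (λ.λ.0 1)  (in 3 steps)

Reduction:
  start: (λ.0 ((λ.1) ((λ.λ.1 0) 0))) (λ.λ.0 1)
  step 1: (λ.λ.0 1) ((λ.λ.λ.0 1) ((λ.λ.1 0) (λ.λ.0 1)))
  step 2: λ.0 ((λ.λ.λ.0 1) ((λ.λ.1 0) (λ.λ.0 1)))
  step 3: λ.0 (λ.λ.0 1)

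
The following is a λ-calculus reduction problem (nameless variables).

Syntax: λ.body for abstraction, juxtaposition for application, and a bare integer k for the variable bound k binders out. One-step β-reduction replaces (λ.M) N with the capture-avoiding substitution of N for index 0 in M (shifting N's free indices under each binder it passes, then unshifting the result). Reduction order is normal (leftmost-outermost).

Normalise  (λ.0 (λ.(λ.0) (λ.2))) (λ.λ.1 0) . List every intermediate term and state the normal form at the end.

Answer: normal form = λ.λ.λ.λ.1 0  (in 4 steps)

Working:
  start: (λ.0 (λ.(λ.0) (λ.2))) (λ.λ.1 0)
  →1  (λ.λ.1 0) (λ.(λ.0) (λ.λ.λ.1 0))
  →2  λ.(λ.(λ.0) (λ.λ.λ.1 0)) 0
  →3  λ.(λ.0) (λ.λ.λ.1 0)
  →4  λ.λ.λ.λ.1 0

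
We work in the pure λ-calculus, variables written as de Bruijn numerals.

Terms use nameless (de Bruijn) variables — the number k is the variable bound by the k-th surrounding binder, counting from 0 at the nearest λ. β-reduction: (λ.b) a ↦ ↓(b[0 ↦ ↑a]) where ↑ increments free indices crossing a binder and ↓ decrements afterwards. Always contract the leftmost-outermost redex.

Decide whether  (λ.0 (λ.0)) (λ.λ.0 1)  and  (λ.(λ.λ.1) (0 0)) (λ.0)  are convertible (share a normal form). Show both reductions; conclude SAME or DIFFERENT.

Term A:
  start: (λ.0 (λ.0)) (λ.λ.0 1)
  →1  (λ.λ.0 1) (λ.0)
  →2  λ.0 (λ.0)

Term B:
  start: (λ.(λ.λ.1) (0 0)) (λ.0)
  →1  (λ.λ.1) ((λ.0) (λ.0))
  →2  λ.(λ.0) (λ.0)
  →3  λ.λ.0

Answer: DIFFERENT — A ⇓ λ.0 (λ.0), B ⇓ λ.λ.0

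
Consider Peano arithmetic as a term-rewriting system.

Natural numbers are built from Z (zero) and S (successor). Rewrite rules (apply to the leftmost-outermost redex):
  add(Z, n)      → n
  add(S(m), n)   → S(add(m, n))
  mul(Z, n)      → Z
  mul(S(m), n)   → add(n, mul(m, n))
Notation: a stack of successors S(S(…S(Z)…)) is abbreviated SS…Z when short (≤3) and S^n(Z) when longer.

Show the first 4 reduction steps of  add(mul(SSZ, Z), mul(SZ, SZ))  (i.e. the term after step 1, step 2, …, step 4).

  start: add(mul(SSZ, Z), mul(SZ, SZ))
  →1  add(add(Z, mul(SZ, Z)), mul(SZ, SZ))
  →2  add(mul(SZ, Z), mul(SZ, SZ))
  →3  add(add(Z, mul(Z, Z)), mul(SZ, SZ))
  →4  add(mul(Z, Z), mul(SZ, SZ))

Answer: after 4 steps: add(mul(Z, Z), mul(SZ, SZ))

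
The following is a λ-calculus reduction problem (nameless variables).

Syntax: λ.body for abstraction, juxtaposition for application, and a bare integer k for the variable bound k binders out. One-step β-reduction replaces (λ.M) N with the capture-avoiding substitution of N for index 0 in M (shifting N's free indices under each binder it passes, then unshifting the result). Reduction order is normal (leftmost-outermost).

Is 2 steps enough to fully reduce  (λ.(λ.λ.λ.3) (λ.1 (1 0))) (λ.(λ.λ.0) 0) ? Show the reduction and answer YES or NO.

  start: (λ.(λ.λ.λ.3) (λ.1 (1 0))) (λ.(λ.λ.0) 0)
  [1] (λ.λ.λ.λ.(λ.λ.0) 0) (λ.(λ.(λ.λ.0) 0) ((λ.(λ.λ.0) 0) 0))
  [2] λ.λ.λ.(λ.λ.0) 0

Answer: NO — after 2 steps the term is λ.λ.λ.(λ.λ.0) 0, not yet normal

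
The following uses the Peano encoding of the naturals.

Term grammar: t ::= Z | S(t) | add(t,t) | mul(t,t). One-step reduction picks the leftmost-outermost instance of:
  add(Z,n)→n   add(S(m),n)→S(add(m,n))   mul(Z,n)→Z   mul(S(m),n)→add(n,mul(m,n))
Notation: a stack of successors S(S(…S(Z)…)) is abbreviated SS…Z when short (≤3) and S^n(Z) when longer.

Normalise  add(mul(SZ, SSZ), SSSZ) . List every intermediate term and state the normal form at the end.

  start: add(mul(SZ, SSZ), SSSZ)
  [1] add(add(SSZ, mul(Z, SSZ)), SSSZ)
  [2] add(S(add(SZ, mul(Z, SSZ))), SSSZ)
  [3] S(add(add(SZ, mul(Z, SSZ)), SSSZ))
  [4] S(add(S(add(Z, mul(Z, SSZ))), SSSZ))
  [5] S(S(add(add(Z, mul(Z, SSZ)), SSSZ)))
  [6] S(S(add(mul(Z, SSZ), SSSZ)))
  [7] S(S(add(Z, SSSZ)))
  [8] S^5(Z)

Answer: normal form = S^5(Z)  (in 8 steps)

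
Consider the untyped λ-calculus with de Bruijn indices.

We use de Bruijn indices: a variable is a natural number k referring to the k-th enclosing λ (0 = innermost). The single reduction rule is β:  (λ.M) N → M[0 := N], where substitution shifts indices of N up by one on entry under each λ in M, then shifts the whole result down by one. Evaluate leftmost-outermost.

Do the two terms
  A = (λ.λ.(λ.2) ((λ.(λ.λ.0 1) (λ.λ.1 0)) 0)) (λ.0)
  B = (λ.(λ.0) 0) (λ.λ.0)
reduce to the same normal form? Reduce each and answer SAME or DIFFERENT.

Term A:
  start: (λ.λ.(λ.2) ((λ.(λ.λ.0 1) (λ.λ.1 0)) 0)) (λ.0)
  →1  λ.(λ.λ.0) ((λ.(λ.λ.0 1) (λ.λ.1 0)) 0)
  →2  λ.λ.0

Term B:
  start: (λ.(λ.0) 0) (λ.λ.0)
  →1  (λ.0) (λ.λ.0)
  →2  λ.λ.0

Answer: SAME — A ⇓ λ.λ.0, B ⇓ λ.λ.0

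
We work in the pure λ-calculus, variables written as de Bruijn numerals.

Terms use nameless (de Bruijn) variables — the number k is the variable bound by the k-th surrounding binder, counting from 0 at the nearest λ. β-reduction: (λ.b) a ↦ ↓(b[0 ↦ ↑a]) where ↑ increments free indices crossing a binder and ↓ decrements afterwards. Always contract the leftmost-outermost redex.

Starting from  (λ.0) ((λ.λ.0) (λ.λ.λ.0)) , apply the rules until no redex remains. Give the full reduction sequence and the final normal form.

Answer: normal form = λ.0  (in 2 steps)

Working:
  start: (λ.0) ((λ.λ.0) (λ.λ.λ.0))
  step 1: (λ.λ.0) (λ.λ.λ.0)
  step 2: λ.0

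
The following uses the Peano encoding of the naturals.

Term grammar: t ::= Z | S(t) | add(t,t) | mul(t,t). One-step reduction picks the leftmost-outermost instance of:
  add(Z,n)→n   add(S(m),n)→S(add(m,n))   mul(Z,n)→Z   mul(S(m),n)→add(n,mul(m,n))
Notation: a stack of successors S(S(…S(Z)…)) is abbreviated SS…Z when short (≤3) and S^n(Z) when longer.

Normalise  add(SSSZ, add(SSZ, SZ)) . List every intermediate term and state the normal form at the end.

Answer: normal form = S^6(Z)  (in 7 steps)

Reduction:
  start: add(SSSZ, add(SSZ, SZ))
  step 1: S(add(SSZ, add(SSZ, SZ)))
  step 2: S(S(add(SZ, add(SSZ, SZ))))
  step 3: S(S(S(add(Z, add(SSZ, SZ)))))
  step 4: S(S(S(add(SSZ, SZ))))
  step 5: S(S(S(S(add(SZ, SZ)))))
  step 6: S(S(S(S(S(add(Z, SZ))))))
  step 7: S^6(Z)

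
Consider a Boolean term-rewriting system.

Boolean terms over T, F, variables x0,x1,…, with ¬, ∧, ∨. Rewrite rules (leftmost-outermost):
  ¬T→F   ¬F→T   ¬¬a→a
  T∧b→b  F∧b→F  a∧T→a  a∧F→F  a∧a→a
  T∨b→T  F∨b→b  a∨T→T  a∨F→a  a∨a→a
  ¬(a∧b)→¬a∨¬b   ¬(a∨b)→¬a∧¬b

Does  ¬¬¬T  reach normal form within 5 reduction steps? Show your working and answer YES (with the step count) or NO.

  start: ¬¬¬T
  step 1: ¬T
  step 2: F

Answer: YES — reaches normal form F in 2 ≤ 5 steps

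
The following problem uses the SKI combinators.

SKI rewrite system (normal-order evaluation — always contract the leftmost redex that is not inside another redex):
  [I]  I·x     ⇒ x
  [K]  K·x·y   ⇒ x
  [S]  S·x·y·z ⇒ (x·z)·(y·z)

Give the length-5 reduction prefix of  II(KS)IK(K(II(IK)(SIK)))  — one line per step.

Answer: after 5 steps: SK(K(IK(SIK)))

Reduction:
  start: II(KS)IK(K(II(IK)(SIK)))
  step 1: I(KS)IK(K(II(IK)(SIK)))
  step 2: KSIK(K(II(IK)(SIK)))
  step 3: SK(K(II(IK)(SIK)))
  step 4: SK(K(I(IK)(SIK)))
  step 5: SK(K(IK(SIK)))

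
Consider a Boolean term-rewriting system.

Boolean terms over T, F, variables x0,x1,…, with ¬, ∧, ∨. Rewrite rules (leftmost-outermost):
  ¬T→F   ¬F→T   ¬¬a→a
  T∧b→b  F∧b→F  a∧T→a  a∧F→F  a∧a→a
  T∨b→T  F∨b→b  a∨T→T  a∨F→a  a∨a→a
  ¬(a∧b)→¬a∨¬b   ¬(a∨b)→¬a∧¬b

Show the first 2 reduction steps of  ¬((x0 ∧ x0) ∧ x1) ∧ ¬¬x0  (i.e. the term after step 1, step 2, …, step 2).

Answer: after 2 steps: ((¬x0 ∨ ¬x0) ∨ ¬x1) ∧ ¬¬x0

Working:
  start: ¬((x0 ∧ x0) ∧ x1) ∧ ¬¬x0
  →1  (¬(x0 ∧ x0) ∨ ¬x1) ∧ ¬¬x0
  →2  ((¬x0 ∨ ¬x0) ∨ ¬x1) ∧ ¬¬x0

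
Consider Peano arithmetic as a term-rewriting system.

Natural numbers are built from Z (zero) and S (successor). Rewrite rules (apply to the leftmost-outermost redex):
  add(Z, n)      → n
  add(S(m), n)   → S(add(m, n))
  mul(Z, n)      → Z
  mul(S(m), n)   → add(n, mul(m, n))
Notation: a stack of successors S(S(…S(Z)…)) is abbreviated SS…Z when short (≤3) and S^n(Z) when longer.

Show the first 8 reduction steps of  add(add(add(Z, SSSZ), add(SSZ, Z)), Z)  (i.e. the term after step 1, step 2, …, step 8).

  start: add(add(add(Z, SSSZ), add(SSZ, Z)), Z)
  [1] add(add(SSSZ, add(SSZ, Z)), Z)
  [2] add(S(add(SSZ, add(SSZ, Z))), Z)
  [3] S(add(add(SSZ, add(SSZ, Z)), Z))
  [4] S(add(S(add(SZ, add(SSZ, Z))), Z))
  [5] S(S(add(add(SZ, add(SSZ, Z)), Z)))
  [6] S(S(add(S(add(Z, add(SSZ, Z))), Z)))
  [7] S(S(S(add(add(Z, add(SSZ, Z)), Z))))
  [8] S(S(S(add(add(SSZ, Z), Z))))

Answer: after 8 steps: S(S(S(add(add(SSZ, Z), Z))))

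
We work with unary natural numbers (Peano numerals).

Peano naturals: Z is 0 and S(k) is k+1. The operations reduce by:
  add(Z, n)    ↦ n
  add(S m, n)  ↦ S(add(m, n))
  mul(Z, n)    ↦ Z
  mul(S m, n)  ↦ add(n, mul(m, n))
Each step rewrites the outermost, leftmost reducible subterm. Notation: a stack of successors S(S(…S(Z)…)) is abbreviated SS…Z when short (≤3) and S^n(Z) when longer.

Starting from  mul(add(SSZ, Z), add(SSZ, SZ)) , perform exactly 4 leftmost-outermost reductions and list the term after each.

  start: mul(add(SSZ, Z), add(SSZ, SZ))
  →1  mul(S(add(SZ, Z)), add(SSZ, SZ))
  →2  add(add(SSZ, SZ), mul(add(SZ, Z), add(SSZ, SZ)))
  →3  add(S(add(SZ, SZ)), mul(add(SZ, Z), add(SSZ, SZ)))
  →4  S(add(add(SZ, SZ), mul(add(SZ, Z), add(SSZ, SZ))))

Answer: after 4 steps: S(add(add(SZ, SZ), mul(add(SZ, Z), add(SSZ, SZ))))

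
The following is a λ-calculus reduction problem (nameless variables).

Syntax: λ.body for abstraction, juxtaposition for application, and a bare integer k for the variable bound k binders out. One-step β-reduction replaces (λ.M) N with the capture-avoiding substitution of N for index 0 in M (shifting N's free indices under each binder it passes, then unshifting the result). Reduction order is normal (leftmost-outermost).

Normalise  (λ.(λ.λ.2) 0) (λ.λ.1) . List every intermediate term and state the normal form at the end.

  start: (λ.(λ.λ.2) 0) (λ.λ.1)
  [1] (λ.λ.λ.λ.1) (λ.λ.1)
  [2] λ.λ.λ.1

Answer: normal form = λ.λ.λ.1  (in 2 steps)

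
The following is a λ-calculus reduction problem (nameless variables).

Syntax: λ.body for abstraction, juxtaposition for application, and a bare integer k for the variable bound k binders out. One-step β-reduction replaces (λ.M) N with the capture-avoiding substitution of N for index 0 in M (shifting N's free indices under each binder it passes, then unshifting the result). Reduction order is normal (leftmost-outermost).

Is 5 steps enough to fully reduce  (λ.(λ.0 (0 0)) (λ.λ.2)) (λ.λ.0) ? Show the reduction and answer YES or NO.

  start: (λ.(λ.0 (0 0)) (λ.λ.2)) (λ.λ.0)
  step 1: (λ.0 (0 0)) (λ.λ.λ.λ.0)
  step 2: (λ.λ.λ.λ.0) ((λ.λ.λ.λ.0) (λ.λ.λ.λ.0))
  step 3: λ.λ.λ.0

Answer: YES — reaches normal form λ.λ.λ.0 in 3 ≤ 5 steps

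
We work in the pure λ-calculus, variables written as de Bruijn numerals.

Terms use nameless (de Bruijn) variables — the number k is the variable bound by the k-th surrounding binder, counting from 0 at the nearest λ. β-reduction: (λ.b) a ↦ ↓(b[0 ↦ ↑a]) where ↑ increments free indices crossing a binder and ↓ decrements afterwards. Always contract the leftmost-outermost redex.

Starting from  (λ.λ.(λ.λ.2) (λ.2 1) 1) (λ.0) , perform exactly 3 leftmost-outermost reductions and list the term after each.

Answer: after 3 steps: λ.0

Derivation:
  start: (λ.λ.(λ.λ.2) (λ.2 1) 1) (λ.0)
  step 1: λ.(λ.λ.2) (λ.(λ.0) 1) (λ.0)
  step 2: λ.(λ.1) (λ.0)
  step 3: λ.0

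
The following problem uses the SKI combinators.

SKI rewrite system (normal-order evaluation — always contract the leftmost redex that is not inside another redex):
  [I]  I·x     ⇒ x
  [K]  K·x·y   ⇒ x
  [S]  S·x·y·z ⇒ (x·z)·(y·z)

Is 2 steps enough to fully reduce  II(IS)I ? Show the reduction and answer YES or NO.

  start: II(IS)I
  [1] I(IS)I
  [2] ISI

Answer: NO — after 2 steps the term is ISI, not yet normal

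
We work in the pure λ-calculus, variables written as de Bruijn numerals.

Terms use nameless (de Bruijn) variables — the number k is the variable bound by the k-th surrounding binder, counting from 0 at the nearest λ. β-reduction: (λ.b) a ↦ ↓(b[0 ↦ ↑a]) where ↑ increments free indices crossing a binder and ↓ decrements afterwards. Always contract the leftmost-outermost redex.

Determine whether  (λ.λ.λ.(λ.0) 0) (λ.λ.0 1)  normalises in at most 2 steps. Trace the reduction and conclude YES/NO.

Answer: YES — reaches normal form λ.λ.0 in 2 ≤ 2 steps

Derivation:
  start: (λ.λ.λ.(λ.0) 0) (λ.λ.0 1)
  [1] λ.λ.(λ.0) 0
  [2] λ.λ.0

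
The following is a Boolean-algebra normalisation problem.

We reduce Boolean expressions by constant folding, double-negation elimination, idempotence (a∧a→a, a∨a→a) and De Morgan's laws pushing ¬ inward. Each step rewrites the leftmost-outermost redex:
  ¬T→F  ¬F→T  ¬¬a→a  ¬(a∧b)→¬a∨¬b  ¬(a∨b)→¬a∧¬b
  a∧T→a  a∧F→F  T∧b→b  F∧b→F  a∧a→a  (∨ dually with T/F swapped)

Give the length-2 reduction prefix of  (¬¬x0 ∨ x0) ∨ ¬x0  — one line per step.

  start: (¬¬x0 ∨ x0) ∨ ¬x0
  [1] (x0 ∨ x0) ∨ ¬x0
  [2] x0 ∨ ¬x0

Answer: after 2 steps: x0 ∨ ¬x0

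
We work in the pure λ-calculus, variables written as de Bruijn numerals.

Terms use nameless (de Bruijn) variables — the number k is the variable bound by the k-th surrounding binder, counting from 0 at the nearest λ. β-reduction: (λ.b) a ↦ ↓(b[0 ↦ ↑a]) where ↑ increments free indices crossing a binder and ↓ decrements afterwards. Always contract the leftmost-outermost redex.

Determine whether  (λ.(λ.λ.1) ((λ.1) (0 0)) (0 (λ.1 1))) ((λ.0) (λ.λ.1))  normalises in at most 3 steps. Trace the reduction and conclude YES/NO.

  start: (λ.(λ.λ.1) ((λ.1) (0 0)) (0 (λ.1 1))) ((λ.0) (λ.λ.1))
  [1] (λ.λ.1) ((λ.(λ.0) (λ.λ.1)) ((λ.0) (λ.λ.1) ((λ.0) (λ.λ.1)))) ((λ.0) (λ.λ.1) (λ.(λ.0) (λ.λ.1) ((λ.0) (λ.λ.1))))
  [2] (λ.(λ.(λ.0) (λ.λ.1)) ((λ.0) (λ.λ.1) ((λ.0) (λ.λ.1)))) ((λ.0) (λ.λ.1) (λ.(λ.0) (λ.λ.1) ((λ.0) (λ.λ.1))))
  [3] (λ.(λ.0) (λ.λ.1)) ((λ.0) (λ.λ.1) ((λ.0) (λ.λ.1)))

Answer: NO — after 3 steps the term is (λ.(λ.0) (λ.λ.1)) ((λ.0) (λ.λ.1) ((λ.0) (λ.λ.1))), not yet normal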